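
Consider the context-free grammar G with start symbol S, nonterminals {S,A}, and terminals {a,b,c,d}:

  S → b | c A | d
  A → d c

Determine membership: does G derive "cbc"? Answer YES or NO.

Convert to CNF:
  S -> T1 A | b | d
  A -> T0 T1
  T0 -> d
  T1 -> c

CYK fill:
  T[0,0] 'c' = {T1}  orig:{}
  T[1,1] 'b' = {S}
  T[2,2] 'c' = {T1}  orig:{}
  T[0,1] 'cb' = ∅
  T[1,2] 'bc' = ∅
  T[0,2] 'cbc' = ∅

S ∉ T[0,2] ⇒ NO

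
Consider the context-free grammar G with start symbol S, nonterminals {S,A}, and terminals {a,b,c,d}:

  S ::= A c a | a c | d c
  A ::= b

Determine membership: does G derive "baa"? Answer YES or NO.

CNF form of G:
  S -> A X3 | T1 T0 | T2 T0
  A -> b
  T0 -> c
  T1 -> a
  T2 -> d
  X3 -> T0 T1

CYK table (by increasing span):
  [0..0]={A}  "b"
  [1..1]={T1}  "a"  orig:{}
  [2..2]={T1}  "a"  orig:{}
  [0..1]=∅  "ba"
  [1..2]=∅  "aa"
  [0..2]=∅  "baa"

S ∉ T[0,2] ⇒ NO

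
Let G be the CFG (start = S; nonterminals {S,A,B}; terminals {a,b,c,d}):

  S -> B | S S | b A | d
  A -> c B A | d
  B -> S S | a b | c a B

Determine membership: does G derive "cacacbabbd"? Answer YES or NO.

CNF form of G:
  S -> S S | T0 X5 | T1 T2 | T2 A | d
  A -> T0 X3 | d
  B -> S S | T0 X4 | T1 T2
  T0 -> c
  T1 -> a
  T2 -> b
  X3 -> B A
  X4 -> T1 B
  X5 -> T1 B

CYK table (by increasing span):
  cell(0,0) c: {T0}  orig:{}
  cell(1,1) a: {T1}  orig:{}
  cell(2,2) c: {T0}  orig:{}
  cell(3,3) a: {T1}  orig:{}
  cell(4,4) c: {T0}  orig:{}
  cell(5,5) b: {T2}  orig:{}
  cell(6,6) a: {T1}  orig:{}
  cell(7,7) b: {T2}  orig:{}
  cell(8,8) b: {T2}  orig:{}
  cell(9,9) d: {A,S}
  cell(0,1) ca: ∅
  cell(1,2) ac: ∅
  cell(2,3) ca: ∅
  cell(3,4) ac: ∅
  cell(4,5) cb: ∅
  cell(5,6) ba: ∅
  cell(6,7) ab: {B,S}
  cell(7,8) bb: ∅
  cell(8,9) bd: {S}
  cell(0,2) cac: ∅
  cell(1,3) aca: ∅
  cell(2,4) cac: ∅
  cell(3,5) acb: ∅
  cell(4,6) cba: ∅
  cell(5,7) bab: ∅
  cell(6,8) abb: ∅
  cell(7,9) bbd: ∅
  cell(0,3) caca: ∅
  cell(1,4) acac: ∅
  cell(2,5) cacb: ∅
  cell(3,6) acba: ∅
  cell(4,7) cbab: ∅
  cell(5,8) babb: ∅
  cell(6,9) abbd: {B,S}
  cell(0,4) cacac: ∅
  cell(1,5) acacb: ∅
  cell(2,6) cacba: ∅
  cell(3,7) acbab: ∅
  cell(4,8) cbabb: ∅
  cell(5,9) babbd: ∅
  cell(0,5) cacacb: ∅
  cell(1,6) acacba: ∅
  cell(2,7) cacbab: ∅
  cell(3,8) acbabb: ∅
  cell(4,9) cbabbd: ∅
  cell(0,6) cacacba: ∅
  cell(1,7) acacbab: ∅
  cell(2,8) cacbabb: ∅
  cell(3,9) acbabbd: ∅
  cell(0,7) cacacbab: ∅
  cell(1,8) acacbabb: ∅
  cell(2,9) cacbabbd: ∅
  cell(0,8) cacacbabb: ∅
  cell(1,9) acacbabbd: ∅
  cell(0,9) cacacbabbd: ∅

S ∉ T[0,9] ⇒ NO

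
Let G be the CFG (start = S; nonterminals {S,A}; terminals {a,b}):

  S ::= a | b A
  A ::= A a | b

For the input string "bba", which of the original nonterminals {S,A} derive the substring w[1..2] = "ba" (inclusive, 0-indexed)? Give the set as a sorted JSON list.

Convert to CNF:
  S -> T1 A | a
  A -> A T0 | b
  T0 -> a
  T1 -> b

CYK fill, restricted to cells inside w[1..2]:
  cell(1,1) b: {A,T1}  orig:{A}
  cell(2,2) a: {S,T0}  orig:{S}
  cell(1,2) ba: {A}

Original NTs in T[1,2] deriving "ba": ["A"]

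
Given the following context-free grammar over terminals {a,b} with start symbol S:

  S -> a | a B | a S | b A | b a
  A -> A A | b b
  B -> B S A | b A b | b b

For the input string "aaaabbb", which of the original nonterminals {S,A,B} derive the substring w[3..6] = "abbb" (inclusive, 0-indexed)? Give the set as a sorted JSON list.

Convert to CNF:
  S -> T0 A | T0 T1 | T1 B | T1 S | a
  A -> A A | T0 T0
  B -> B X2 | T0 T0 | T0 X3
  T0 -> b
  T1 -> a
  X2 -> S A
  X3 -> A T0

Fill CYK table bottom-up — only the sub-triangle for w[3..6]:
  T[3,3] 'a' = {S,T1}  orig:{S}
  T[4,4] 'b' = {T0}  orig:{}
  T[5,5] 'b' = {T0}  orig:{}
  T[6,6] 'b' = {T0}  orig:{}
  T[3,4] 'ab' = ∅
  T[4,5] 'bb' = {A,B}
  T[5,6] 'bb' = {A,B}
  T[3,5] 'abb' = {S,X2}  orig:{S}
  T[4,6] 'bbb' = {S,X3}  orig:{S}
  T[3,6] 'abbb' = {S}

Original NTs in T[3,6] deriving "abbb": ["S"]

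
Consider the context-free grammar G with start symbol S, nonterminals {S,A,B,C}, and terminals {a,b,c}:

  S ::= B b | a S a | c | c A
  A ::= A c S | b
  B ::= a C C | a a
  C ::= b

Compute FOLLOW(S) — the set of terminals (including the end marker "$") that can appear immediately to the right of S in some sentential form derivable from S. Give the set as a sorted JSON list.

Compute FIRST by fixpoint:
round 1:
  A via A→b: +{b}
  B via B→a C C: +{a}
  C via C→b: +{b}
  S via S→B b: +{a}
  S via S→c: +{c}
  FIRST[S]={a,c}  FIRST[A]={b}  FIRST[B]={a}  FIRST[C]={b}
round 2: — fixpoint
  FIRST[S]={a,c}  FIRST[A]={b}  FIRST[B]={a}  FIRST[C]={b}

Compute FOLLOW by fixpoint:
initialize: $ ∈ FOLLOW(S)
[1]
  A→A c S: FOLLOW(A) ⊇ FIRST(c) = {c}; new: +{c}
  A→A c S: FOLLOW(S) ⊇ FOLLOW(A) ⊇ {c}; new: +{c}
  B→a C C: FOLLOW(C) ⊇ FIRST(C) = {b}; new: +{b}
  S→B b: FOLLOW(B) ⊇ FIRST(b) = {b}; new: +{b}
  S→a S a: FOLLOW(S) ⊇ FIRST(a) = {a}; new: +{a}
  S→c A: FOLLOW(A) ⊇ FOLLOW(S) ⊇ {$,a,c}; new: +{$,a}
  FOLLOW[S]={$,a,c}  FOLLOW[A]={$,a,c}  FOLLOW[B]={b}  FOLLOW[C]={b}
[2] done
  FOLLOW[S]={$,a,c}  FOLLOW[A]={$,a,c}  FOLLOW[B]={b}  FOLLOW[C]={b}

FOLLOW(S) = ["$", "a", "c"]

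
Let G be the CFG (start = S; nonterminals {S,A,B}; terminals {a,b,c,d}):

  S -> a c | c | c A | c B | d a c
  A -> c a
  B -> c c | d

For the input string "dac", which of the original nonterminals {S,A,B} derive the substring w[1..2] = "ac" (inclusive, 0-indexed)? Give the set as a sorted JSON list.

Convert to CNF:
  S -> T0 A | T0 B | T1 T0 | T2 X3 | c
  A -> T0 T1
  B -> T0 T0 | d
  T0 -> c
  T1 -> a
  T2 -> d
  X3 -> T1 T0

CYK fill — only the sub-triangle for w[1..2]:
  cell(1,1) a: {T1}  orig:{}
  cell(2,2) c: {S,T0}  orig:{S}
  cell(1,2) ac: {S,X3}  orig:{S}

Original NTs in T[1,2] deriving "ac": ["S"]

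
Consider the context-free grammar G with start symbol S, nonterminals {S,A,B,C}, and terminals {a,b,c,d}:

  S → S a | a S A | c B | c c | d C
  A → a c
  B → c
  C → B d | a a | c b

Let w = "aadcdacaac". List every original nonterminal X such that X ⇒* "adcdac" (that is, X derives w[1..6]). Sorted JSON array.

Convert to CNF:
  S -> S T0 | T0 X4 | T1 B | T1 T1 | T2 C
  A -> T0 T1
  B -> c
  C -> B T2 | T0 T0 | T1 T3
  T0 -> a
  T1 -> c
  T2 -> d
  T3 -> b
  X4 -> S A

CYK table (by increasing span) — only the sub-triangle for w[1..6]:
  cell(1,1) a: {T0}  orig:{}
  cell(2,2) d: {T2}  orig:{}
  cell(3,3) c: {B,T1}  orig:{B}
  cell(4,4) d: {T2}  orig:{}
  cell(5,5) a: {T0}  orig:{}
  cell(6,6) c: {B,T1}  orig:{B}
  cell(1,2) ad: ∅
  cell(2,3) dc: ∅
  cell(3,4) cd: {C}
  cell(4,5) da: ∅
  cell(5,6) ac: {A}
  cell(1,3) adc: ∅
  cell(2,4) dcd: {S}
  cell(3,5) cda: ∅
  cell(4,6) dac: ∅
  cell(1,4) adcd: ∅
  cell(2,5) dcda: {S}
  cell(3,6) cdac: ∅
  cell(1,5) adcda: ∅
  cell(2,6) dcdac: {X4}  orig:{}
  cell(1,6) adcdac: {S}

Original NTs in T[1,6] deriving "adcdac": ["S"]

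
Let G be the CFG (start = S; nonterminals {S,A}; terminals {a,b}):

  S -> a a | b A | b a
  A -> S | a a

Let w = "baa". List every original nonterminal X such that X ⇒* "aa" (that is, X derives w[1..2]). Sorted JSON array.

Convert to CNF:
  S -> T0 T0 | T1 A | T1 T0
  A -> T0 T0 | T1 A | T1 T0
  T0 -> a
  T1 -> b

Fill CYK table bottom-up (cells [i..j] with 1 ≤ i ≤ j ≤ 2 only):
  cell(1,1) a: {T0}  orig:{}
  cell(2,2) a: {T0}  orig:{}
  cell(1,2) aa: {A,S}

Original NTs in T[1,2] deriving "aa": ["A", "S"]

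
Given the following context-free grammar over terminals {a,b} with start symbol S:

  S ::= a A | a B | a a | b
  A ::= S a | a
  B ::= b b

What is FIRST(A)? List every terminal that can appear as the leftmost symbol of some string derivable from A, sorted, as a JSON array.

FIRST iteration:
[1]
  A via A→a: +{a}
  B via B→b b: +{b}
  S via S→a A: +{a}
  S via S→b: +{b}
  FIRST(S)={a,b}  FIRST(A)={a}  FIRST(B)={b}
[2]
  A via A→S a: +{b}
  FIRST(S)={a,b}  FIRST(A)={a,b}  FIRST(B)={b}
[3] (stable)
  FIRST(S)={a,b}  FIRST(A)={a,b}  FIRST(B)={b}

FIRST(A) = ["a", "b"]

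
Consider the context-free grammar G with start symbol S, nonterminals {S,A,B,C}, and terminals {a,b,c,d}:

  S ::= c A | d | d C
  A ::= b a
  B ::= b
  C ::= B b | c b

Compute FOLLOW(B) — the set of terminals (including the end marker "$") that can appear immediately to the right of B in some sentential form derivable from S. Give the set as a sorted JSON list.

Compute FIRST by fixpoint:
pass 1:
  A via A→b a: +{b}
  B via B→b: +{b}
  C via C→B b: +{b}
  C via C→c b: +{c}
  S via S→c A: +{c}
  S via S→d: +{d}
  FIRST(S)={c,d}  FIRST(A)={b}  FIRST(B)={b}  FIRST(C)={b,c}
pass 2: (no change)
  FIRST(S)={c,d}  FIRST(A)={b}  FIRST(B)={b}  FIRST(C)={b,c}

FOLLOW iteration:
FOLLOW(S) := {$}
round 1:
  C→B b: FOLLOW(B) ⊇ FIRST(b) = {b}; new: +{b}
  S→c A: FOLLOW(A) ⊇ FOLLOW(S) ⊇ {$}; new: +{$}
  S→d C: FOLLOW(C) ⊇ FOLLOW(S) ⊇ {$}; new: +{$}
  FOLLOW(S)={$}  FOLLOW(A)={$}  FOLLOW(B)={b}  FOLLOW(C)={$}
round 2: — fixpoint
  FOLLOW(S)={$}  FOLLOW(A)={$}  FOLLOW(B)={b}  FOLLOW(C)={$}

FOLLOW(B) = ["b"]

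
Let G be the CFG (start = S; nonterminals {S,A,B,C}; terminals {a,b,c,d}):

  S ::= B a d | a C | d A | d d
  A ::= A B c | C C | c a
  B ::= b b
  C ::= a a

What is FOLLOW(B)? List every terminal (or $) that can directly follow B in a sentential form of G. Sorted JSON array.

Compute FIRST by fixpoint:
round 1:
  A via A→c a: +{c}
  B via B→b b: +{b}
  C via C→a a: +{a}
  S via S→B a d: +{b}
  S via S→a C: +{a}
  S via S→d A: +{d}
  FIRST[S]={a,b,d}  FIRST[A]={c}  FIRST[B]={b}  FIRST[C]={a}
round 2:
  A via A→C C: +{a}
  FIRST[S]={a,b,d}  FIRST[A]={a,c}  FIRST[B]={b}  FIRST[C]={a}
round 3: (stable)
  FIRST[S]={a,b,d}  FIRST[A]={a,c}  FIRST[B]={b}  FIRST[C]={a}

FOLLOW sets:
initialize: $ ∈ FOLLOW(S)
iter 1:
  A→A B c: FOLLOW(A) ⊇ FIRST(B) = {b}; new: +{b}
  A→A B c: FOLLOW(B) ⊇ FIRST(c) = {c}; new: +{c}
  A→C C: FOLLOW(C) ⊇ FIRST(C) = {a}; new: +{a}
  A→C C: FOLLOW(C) ⊇ FOLLOW(A) ⊇ {b}; new: +{b}
  S→B a d: FOLLOW(B) ⊇ FIRST(a) = {a}; new: +{a}
  S→a C: FOLLOW(C) ⊇ FOLLOW(S) ⊇ {$}; new: +{$}
  S→d A: FOLLOW(A) ⊇ FOLLOW(S) ⊇ {$}; new: +{$}
  FOLLOW(S)={$}  FOLLOW(A)={$,b}  FOLLOW(B)={a,c}  FOLLOW(C)={$,a,b}
iter 2: done
  FOLLOW(S)={$}  FOLLOW(A)={$,b}  FOLLOW(B)={a,c}  FOLLOW(C)={$,a,b}

FOLLOW(B) = ["a", "c"]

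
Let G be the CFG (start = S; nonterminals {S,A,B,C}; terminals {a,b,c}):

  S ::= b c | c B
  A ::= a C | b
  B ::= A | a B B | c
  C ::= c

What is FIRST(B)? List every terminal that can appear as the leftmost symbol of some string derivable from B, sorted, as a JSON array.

FIRST sets, iterate to fixpoint:
[1]
  A via A→a C: +{a}
  A via A→b: +{b}
  B via B→A: +{a,b}
  B via B→c: +{c}
  C via C→c: +{c}
  S via S→b c: +{b}
  S via S→c B: +{c}
  FIRST[S]={b,c}  FIRST[A]={a,b}  FIRST[B]={a,b,c}  FIRST[C]={c}
[2] — fixpoint
  FIRST[S]={b,c}  FIRST[A]={a,b}  FIRST[B]={a,b,c}  FIRST[C]={c}

FIRST(B) = ["a", "b", "c"]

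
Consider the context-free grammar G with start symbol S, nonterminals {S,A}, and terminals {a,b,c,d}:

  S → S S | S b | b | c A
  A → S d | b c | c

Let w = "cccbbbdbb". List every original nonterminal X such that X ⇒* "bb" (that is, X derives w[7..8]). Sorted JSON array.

Convert to CNF:
  S -> S S | S T1 | T2 A | b
  A -> S T0 | T1 T2 | c
  T0 -> d
  T1 -> b
  T2 -> c

Fill CYK table bottom-up (cells [i..j] with 7 ≤ i ≤ j ≤ 8 only):
  [7..7]={S,T1}  "b"  orig:{S}
  [8..8]={S,T1}  "b"  orig:{S}
  [7..8]={S}  "bb"

Original NTs in T[7,8] deriving "bb": ["S"]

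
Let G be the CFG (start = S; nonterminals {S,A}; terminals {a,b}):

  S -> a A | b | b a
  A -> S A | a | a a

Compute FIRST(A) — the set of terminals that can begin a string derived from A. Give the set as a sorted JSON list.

Compute FIRST by fixpoint:
pass 1:
  A via A→a: +{a}
  S via S→a A: +{a}
  S via S→b: +{b}
  FIRST[S]={a,b}  FIRST[A]={a}
pass 2:
  A via A→S A: +{b}
  FIRST[S]={a,b}  FIRST[A]={a,b}
pass 3: (no change)
  FIRST[S]={a,b}  FIRST[A]={a,b}

FIRST(A) = ["a", "b"]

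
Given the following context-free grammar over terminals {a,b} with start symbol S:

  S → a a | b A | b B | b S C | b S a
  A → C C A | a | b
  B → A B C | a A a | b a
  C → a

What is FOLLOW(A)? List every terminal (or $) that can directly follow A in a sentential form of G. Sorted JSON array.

FIRST sets, iterate to fixpoint:
round 1:
  A via A→a: +{a}
  A via A→b: +{b}
  B via B→A B C: +{a,b}
  C via C→a: +{a}
  S via S→a a: +{a}
  S via S→b A: +{b}
  S: {a,b}  A: {a,b}  B: {a,b}  C: {a}
round 2: (stable)
  S: {a,b}  A: {a,b}  B: {a,b}  C: {a}

FOLLOW iteration:
FOLLOW(S) := {$}
iter 1:
  A→C C A: FOLLOW(C) ⊇ FIRST(C) = {a}; new: +{a}
  A→C C A: FOLLOW(C) ⊇ FIRST(A) = {a,b}; new: +{b}
  B→A B C: FOLLOW(A) ⊇ FIRST(B) = {a,b}; new: +{a,b}
  B→A B C: FOLLOW(B) ⊇ FIRST(C) = {a}; new: +{a}
  S→b A: FOLLOW(A) ⊇ FOLLOW(S) ⊇ {$}; new: +{$}
  S→b B: FOLLOW(B) ⊇ FOLLOW(S) ⊇ {$}; new: +{$}
  S→b S C: FOLLOW(S) ⊇ FIRST(C) = {a}; new: +{a}
  S→b S C: FOLLOW(C) ⊇ FOLLOW(S) ⊇ {$,a}; new: +{$}
  FOLLOW[S]={$,a}  FOLLOW[A]={$,a,b}  FOLLOW[B]={$,a}  FOLLOW[C]={$,a,b}
iter 2: (stable)
  FOLLOW[S]={$,a}  FOLLOW[A]={$,a,b}  FOLLOW[B]={$,a}  FOLLOW[C]={$,a,b}

FOLLOW(A) = ["$", "a", "b"]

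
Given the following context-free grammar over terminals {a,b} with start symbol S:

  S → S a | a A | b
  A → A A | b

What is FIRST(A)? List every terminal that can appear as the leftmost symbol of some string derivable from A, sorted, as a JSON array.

FIRST iteration:
round 1:
  A via A→b: +{b}
  S via S→a A: +{a}
  S via S→b: +{b}
  FIRST[S]={a,b}  FIRST[A]={b}
round 2: done
  FIRST[S]={a,b}  FIRST[A]={b}

FIRST(A) = ["b"]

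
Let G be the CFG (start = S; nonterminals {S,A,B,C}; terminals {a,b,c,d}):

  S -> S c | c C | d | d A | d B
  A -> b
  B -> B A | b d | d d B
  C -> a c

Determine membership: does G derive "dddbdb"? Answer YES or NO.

CNF form of G:
  S -> S T3 | T1 A | T1 B | T3 C | d
  A -> b
  B -> B A | T0 T1 | T1 X4
  C -> T2 T3
  T0 -> b
  T1 -> d
  T2 -> a
  T3 -> c
  X4 -> T1 B

CYK fill:
  [0..0]={S,T1}  "d"  orig:{S}
  [1..1]={S,T1}  "d"  orig:{S}
  [2..2]={S,T1}  "d"  orig:{S}
  [3..3]={A,T0}  "b"  orig:{A}
  [4..4]={S,T1}  "d"  orig:{S}
  [5..5]={A,T0}  "b"  orig:{A}
  [0..1]=∅  "dd"
  [1..2]=∅  "dd"
  [2..3]={S}  "db"
  [3..4]={B}  "bd"
  [4..5]={S}  "db"
  [0..2]=∅  "ddd"
  [1..3]=∅  "ddb"
  [2..4]={S,X4}  "dbd"  orig:{S}
  [3..5]={B}  "bdb"
  [0..3]=∅  "dddb"
  [1..4]={B}  "ddbd"
  [2..5]={S,X4}  "dbdb"  orig:{S}
  [0..4]={S,X4}  "dddbd"  orig:{S}
  [1..5]={B}  "ddbdb"
  [0..5]={S,X4}  "dddbdb"  orig:{S}

S ∈ T[0,5] ⇒ YES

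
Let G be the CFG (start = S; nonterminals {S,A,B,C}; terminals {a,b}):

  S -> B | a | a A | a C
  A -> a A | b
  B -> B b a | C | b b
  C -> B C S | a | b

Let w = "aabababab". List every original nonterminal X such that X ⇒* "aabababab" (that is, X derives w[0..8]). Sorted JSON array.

Convert to CNF:
  S -> B X5 | B X6 | T0 A | T0 C | T1 T1 | a | b
  A -> T0 A | b
  B -> B X2 | B X3 | T1 T1 | a | b
  C -> B X4 | a | b
  T0 -> a
  T1 -> b
  X2 -> C S
  X3 -> T1 T0
  X4 -> C S
  X5 -> C S
  X6 -> T1 T0

Fill CYK table bottom-up (cells [i..j] with 0 ≤ i ≤ j ≤ 8 only):
  T[0,0] 'a' = {B,C,S,T0}  orig:{B,C,S}
  T[1,1] 'a' = {B,C,S,T0}  orig:{B,C,S}
  T[2,2] 'b' = {A,B,C,S,T1}  orig:{A,B,C,S}
  T[3,3] 'a' = {B,C,S,T0}  orig:{B,C,S}
  T[4,4] 'b' = {A,B,C,S,T1}  orig:{A,B,C,S}
  T[5,5] 'a' = {B,C,S,T0}  orig:{B,C,S}
  T[6,6] 'b' = {A,B,C,S,T1}  orig:{A,B,C,S}
  T[7,7] 'a' = {B,C,S,T0}  orig:{B,C,S}
  T[8,8] 'b' = {A,B,C,S,T1}  orig:{A,B,C,S}
  T[0,1] 'aa' = {S,X2,X4,X5}  orig:{S}
  T[1,2] 'ab' = {A,S,X2,X4,X5}  orig:{A,S}
  T[2,3] 'ba' = {X2,X3,X4,X5,X6}  orig:{}
  T[3,4] 'ab' = {A,S,X2,X4,X5}  orig:{A,S}
  T[4,5] 'ba' = {X2,X3,X4,X5,X6}  orig:{}
  T[5,6] 'ab' = {A,S,X2,X4,X5}  orig:{A,S}
  T[6,7] 'ba' = {X2,X3,X4,X5,X6}  orig:{}
  T[7,8] 'ab' = {A,S,X2,X4,X5}  orig:{A,S}
  T[0,2] 'aab' = {A,B,C,S,X2,X4,X5}  orig:{A,B,C,S}
  T[1,3] 'aba' = {B,C,S}
  T[2,4] 'bab' = {B,C,S,X2,X4,X5}  orig:{B,C,S}
  T[3,5] 'aba' = {B,C,S}
  T[4,6] 'bab' = {B,C,S,X2,X4,X5}  orig:{B,C,S}
  T[5,7] 'aba' = {B,C,S}
  T[6,8] 'bab' = {B,C,S,X2,X4,X5}  orig:{B,C,S}
  T[0,3] 'aaba' = {S,X2,X4,X5}  orig:{S}
  T[1,4] 'abab' = {B,C,S,X2,X4,X5}  orig:{B,C,S}
  T[2,5] 'baba' = {X2,X4,X5}  orig:{}
  T[3,6] 'abab' = {B,C,S,X2,X4,X5}  orig:{B,C,S}
  T[4,7] 'baba' = {X2,X4,X5}  orig:{}
  T[5,8] 'abab' = {B,C,S,X2,X4,X5}  orig:{B,C,S}
  T[0,4] 'aabab' = {B,C,S,X2,X4,X5}  orig:{B,C,S}
  T[1,5] 'ababa' = {B,C,S,X2,X4,X5}  orig:{B,C,S}
  T[2,6] 'babab' = {B,C,S,X2,X4,X5}  orig:{B,C,S}
  T[3,7] 'ababa' = {B,C,S,X2,X4,X5}  orig:{B,C,S}
  T[4,8] 'babab' = {B,C,S,X2,X4,X5}  orig:{B,C,S}
  T[0,5] 'aababa' = {B,C,S,X2,X4,X5}  orig:{B,C,S}
  T[1,6] 'ababab' = {B,C,S,X2,X4,X5}  orig:{B,C,S}
  T[2,7] 'bababa' = {B,C,S,X2,X4,X5}  orig:{B,C,S}
  T[3,8] 'ababab' = {B,C,S,X2,X4,X5}  orig:{B,C,S}
  T[0,6] 'aababab' = {B,C,S,X2,X4,X5}  orig:{B,C,S}
  T[1,7] 'abababa' = {B,C,S,X2,X4,X5}  orig:{B,C,S}
  T[2,8] 'bababab' = {B,C,S,X2,X4,X5}  orig:{B,C,S}
  T[0,7] 'aabababa' = {B,C,S,X2,X4,X5}  orig:{B,C,S}
  T[1,8] 'abababab' = {B,C,S,X2,X4,X5}  orig:{B,C,S}
  T[0,8] 'aabababab' = {B,C,S,X2,X4,X5}  orig:{B,C,S}

Original NTs in T[0,8] deriving "aabababab": ["B", "C", "S"]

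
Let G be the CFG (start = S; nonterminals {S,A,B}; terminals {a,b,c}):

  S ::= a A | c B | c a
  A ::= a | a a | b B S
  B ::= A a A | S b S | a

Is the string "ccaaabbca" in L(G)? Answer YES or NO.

CNF form of G:
  S -> T0 A | T2 B | T2 T0
  A -> T0 T0 | T1 X3 | a
  B -> A X4 | S X5 | a
  T0 -> a
  T1 -> b
  T2 -> c
  X3 -> B S
  X4 -> T0 A
  X5 -> T1 S

Fill CYK table bottom-up:
  T[0,0] 'c' = {T2}  orig:{}
  T[1,1] 'c' = {T2}  orig:{}
  T[2,2] 'a' = {A,B,T0}  orig:{A,B}
  T[3,3] 'a' = {A,B,T0}  orig:{A,B}
  T[4,4] 'a' = {A,B,T0}  orig:{A,B}
  T[5,5] 'b' = {T1}  orig:{}
  T[6,6] 'b' = {T1}  orig:{}
  T[7,7] 'c' = {T2}  orig:{}
  T[8,8] 'a' = {A,B,T0}  orig:{A,B}
  T[0,1] 'cc' = ∅
  T[1,2] 'ca' = {S}
  T[2,3] 'aa' = {A,S,X4}  orig:{A,S}
  T[3,4] 'aa' = {A,S,X4}  orig:{A,S}
  T[4,5] 'ab' = ∅
  T[5,6] 'bb' = ∅
  T[6,7] 'bc' = ∅
  T[7,8] 'ca' = {S}
  T[0,2] 'cca' = ∅
  T[1,3] 'caa' = ∅
  T[2,4] 'aaa' = {B,S,X3,X4}  orig:{B,S}
  T[3,5] 'aab' = ∅
  T[4,6] 'abb' = ∅
  T[5,7] 'bbc' = ∅
  T[6,8] 'bca' = {X5}  orig:{}
  T[0,3] 'ccaa' = ∅
  T[1,4] 'caaa' = {S}
  T[2,5] 'aaab' = ∅
  T[3,6] 'aabb' = ∅
  T[4,7] 'abbc' = ∅
  T[5,8] 'bbca' = ∅
  T[0,4] 'ccaaa' = ∅
  T[1,5] 'caaab' = ∅
  T[2,6] 'aaabb' = ∅
  T[3,7] 'aabbc' = ∅
  T[4,8] 'abbca' = ∅
  T[0,5] 'ccaaab' = ∅
  T[1,6] 'caaabb' = ∅
  T[2,7] 'aaabbc' = ∅
  T[3,8] 'aabbca' = ∅
  T[0,6] 'ccaaabb' = ∅
  T[1,7] 'caaabbc' = ∅
  T[2,8] 'aaabbca' = ∅
  T[0,7] 'ccaaabbc' = ∅
  T[1,8] 'caaabbca' = ∅
  T[0,8] 'ccaaabbca' = ∅

S ∉ T[0,8] ⇒ NO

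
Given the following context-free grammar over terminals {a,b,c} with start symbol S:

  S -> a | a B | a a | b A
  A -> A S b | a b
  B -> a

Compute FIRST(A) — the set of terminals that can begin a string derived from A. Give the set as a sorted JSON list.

Compute FIRST by fixpoint:
iter 1:
  A via A→a b: +{a}
  B via B→a: +{a}
  S via S→a: +{a}
  S via S→b A: +{b}
  FIRST(S)={a,b}  FIRST(A)={a}  FIRST(B)={a}
iter 2: (stable)
  FIRST(S)={a,b}  FIRST(A)={a}  FIRST(B)={a}

FIRST(A) = ["a"]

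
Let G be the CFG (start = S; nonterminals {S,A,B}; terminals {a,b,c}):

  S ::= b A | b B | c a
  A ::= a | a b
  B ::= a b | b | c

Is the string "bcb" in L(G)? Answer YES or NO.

Convert to CNF:
  S -> T1 A | T1 B | T2 T0
  A -> T0 T1 | a
  B -> T0 T1 | b | c
  T0 -> a
  T1 -> b
  T2 -> c

CYK fill:
  [0..0]={B,T1}  "b"  orig:{B}
  [1..1]={B,T2}  "c"  orig:{B}
  [2..2]={B,T1}  "b"  orig:{B}
  [0..1]={S}  "bc"
  [1..2]=∅  "cb"
  [0..2]=∅  "bcb"

S ∉ T[0,2] ⇒ NO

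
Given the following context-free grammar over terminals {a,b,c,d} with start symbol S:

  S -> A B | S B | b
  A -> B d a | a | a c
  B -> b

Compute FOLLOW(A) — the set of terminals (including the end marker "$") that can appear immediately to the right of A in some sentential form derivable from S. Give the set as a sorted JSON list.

FIRST iteration:
round 1:
  A via A→a: +{a}
  B via B→b: +{b}
  S via S→A B: +{a}
  S via S→b: +{b}
  S: {a,b}  A: {a}  B: {b}
round 2:
  A via A→B d a: +{b}
  S: {a,b}  A: {a,b}  B: {b}
round 3: (stable)
  S: {a,b}  A: {a,b}  B: {b}

FOLLOW sets:
initialize: $ ∈ FOLLOW(S)
[1]
  A→B d a: FOLLOW(B) ⊇ FIRST(d) = {d}; new: +{d}
  S→A B: FOLLOW(A) ⊇ FIRST(B) = {b}; new: +{b}
  S→A B: FOLLOW(B) ⊇ FOLLOW(S) ⊇ {$}; new: +{$}
  S→S B: FOLLOW(S) ⊇ FIRST(B) = {b}; new: +{b}
  S→S B: FOLLOW(B) ⊇ FOLLOW(S) ⊇ {$,b}; new: +{b}
  S: {$,b}  A: {b}  B: {$,b,d}
[2] (no change)
  S: {$,b}  A: {b}  B: {$,b,d}

FOLLOW(A) = ["b"]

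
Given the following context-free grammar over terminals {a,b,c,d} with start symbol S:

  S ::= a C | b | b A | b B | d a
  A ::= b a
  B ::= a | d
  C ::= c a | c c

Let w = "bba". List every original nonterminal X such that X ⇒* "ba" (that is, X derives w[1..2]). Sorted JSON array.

Convert to CNF:
  S -> T0 A | T0 B | T1 C | T3 T1 | b
  A -> T0 T1
  B -> a | d
  C -> T2 T1 | T2 T2
  T0 -> b
  T1 -> a
  T2 -> c
  T3 -> d

CYK fill — only the sub-triangle for w[1..2]:
  [1..1]={S,T0}  "b"  orig:{S}
  [2..2]={B,T1}  "a"  orig:{B}
  [1..2]={A,S}  "ba"

Original NTs in T[1,2] deriving "ba": ["A", "S"]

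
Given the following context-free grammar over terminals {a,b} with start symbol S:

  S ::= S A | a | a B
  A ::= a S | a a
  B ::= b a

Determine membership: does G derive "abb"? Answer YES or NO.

CNF form of G:
  S -> S A | T0 B | a
  A -> T0 S | T0 T0
  B -> T1 T0
  T0 -> a
  T1 -> b

CYK fill:
  cell(0,0) a: {S,T0}  orig:{S}
  cell(1,1) b: {T1}  orig:{}
  cell(2,2) b: {T1}  orig:{}
  cell(0,1) ab: ∅
  cell(1,2) bb: ∅
  cell(0,2) abb: ∅

S ∉ T[0,2] ⇒ NO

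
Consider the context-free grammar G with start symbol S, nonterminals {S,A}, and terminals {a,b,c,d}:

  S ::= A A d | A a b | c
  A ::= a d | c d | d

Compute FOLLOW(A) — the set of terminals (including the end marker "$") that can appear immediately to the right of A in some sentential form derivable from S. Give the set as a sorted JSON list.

FIRST sets, iterate to fixpoint:
iter 1:
  A via A→a d: +{a}
  A via A→c d: +{c}
  A via A→d: +{d}
  S via S→A A d: +{a,c,d}
  FIRST(S)={a,c,d}  FIRST(A)={a,c,d}
iter 2: (stable)
  FIRST(S)={a,c,d}  FIRST(A)={a,c,d}

FOLLOW iteration:
seed FOLLOW(S) with $
[1]
  S→A A d: FOLLOW(A) ⊇ FIRST(A) = {a,c,d}; new: +{a,c,d}
  S: {$}  A: {a,c,d}
[2] — fixpoint
  S: {$}  A: {a,c,d}

FOLLOW(A) = ["a", "c", "d"]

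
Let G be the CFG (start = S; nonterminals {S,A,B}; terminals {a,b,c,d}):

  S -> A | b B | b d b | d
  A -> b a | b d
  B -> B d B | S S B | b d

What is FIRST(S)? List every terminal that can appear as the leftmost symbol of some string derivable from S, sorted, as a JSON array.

FIRST sets, iterate to fixpoint:
[1]
  A via A→b a: +{b}
  B via B→b d: +{b}
  S via S→A: +{b}
  S via S→d: +{d}
  FIRST(S)={b,d}  FIRST(A)={b}  FIRST(B)={b}
[2]
  B via B→S S B: +{d}
  FIRST(S)={b,d}  FIRST(A)={b}  FIRST(B)={b,d}
[3] (stable)
  FIRST(S)={b,d}  FIRST(A)={b}  FIRST(B)={b,d}

FIRST(S) = ["b", "d"]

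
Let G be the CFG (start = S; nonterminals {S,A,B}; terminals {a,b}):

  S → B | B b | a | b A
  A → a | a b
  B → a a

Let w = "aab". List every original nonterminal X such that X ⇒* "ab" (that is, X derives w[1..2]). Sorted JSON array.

CNF form of G:
  S -> B T1 | T0 T0 | T1 A | a
  A -> T0 T1 | a
  B -> T0 T0
  T0 -> a
  T1 -> b

Fill CYK table bottom-up, restricted to cells inside w[1..2]:
  [1..1]={A,S,T0}  "a"  orig:{A,S}
  [2..2]={T1}  "b"  orig:{}
  [1..2]={A}  "ab"

Original NTs in T[1,2] deriving "ab": ["A"]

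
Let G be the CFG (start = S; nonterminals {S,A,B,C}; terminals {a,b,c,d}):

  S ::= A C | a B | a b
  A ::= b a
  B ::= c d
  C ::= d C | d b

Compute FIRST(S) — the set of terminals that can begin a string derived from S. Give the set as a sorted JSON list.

FIRST iteration:
iter 1:
  A via A→b a: +{b}
  B via B→c d: +{c}
  C via C→d C: +{d}
  S via S→A C: +{b}
  S via S→a B: +{a}
  FIRST[S]={a,b}  FIRST[A]={b}  FIRST[B]={c}  FIRST[C]={d}
iter 2: (stable)
  FIRST[S]={a,b}  FIRST[A]={b}  FIRST[B]={c}  FIRST[C]={d}

FIRST(S) = ["a", "b"]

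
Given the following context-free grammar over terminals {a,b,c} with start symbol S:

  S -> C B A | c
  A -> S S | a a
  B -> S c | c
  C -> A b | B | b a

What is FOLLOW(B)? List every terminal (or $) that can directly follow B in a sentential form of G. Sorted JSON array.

FIRST iteration:
iter 1:
  A via A→a a: +{a}
  B via B→c: +{c}
  C via C→A b: +{a}
  C via C→B: +{c}
  C via C→b a: +{b}
  S via S→C B A: +{a,b,c}
  FIRST[S]={a,b,c}  FIRST[A]={a}  FIRST[B]={c}  FIRST[C]={a,b,c}
iter 2:
  A via A→S S: +{b,c}
  B via B→S c: +{a,b}
  FIRST[S]={a,b,c}  FIRST[A]={a,b,c}  FIRST[B]={a,b,c}  FIRST[C]={a,b,c}
iter 3: (stable)
  FIRST[S]={a,b,c}  FIRST[A]={a,b,c}  FIRST[B]={a,b,c}  FIRST[C]={a,b,c}

Compute FOLLOW by fixpoint:
FOLLOW(S) := {$}
pass 1:
  A→S S: FOLLOW(S) ⊇ FIRST(S) = {a,b,c}; new: +{a,b,c}
  C→A b: FOLLOW(A) ⊇ FIRST(b) = {b}; new: +{b}
  S→C B A: FOLLOW(C) ⊇ FIRST(B) = {a,b,c}; new: +{a,b,c}
  S→C B A: FOLLOW(B) ⊇ FIRST(A) = {a,b,c}; new: +{a,b,c}
  S→C B A: FOLLOW(A) ⊇ FOLLOW(S) ⊇ {$,a,b,c}; new: +{$,a,c}
  S: {$,a,b,c}  A: {$,a,b,c}  B: {a,b,c}  C: {a,b,c}
pass 2: (stable)
  S: {$,a,b,c}  A: {$,a,b,c}  B: {a,b,c}  C: {a,b,c}

FOLLOW(B) = ["a", "b", "c"]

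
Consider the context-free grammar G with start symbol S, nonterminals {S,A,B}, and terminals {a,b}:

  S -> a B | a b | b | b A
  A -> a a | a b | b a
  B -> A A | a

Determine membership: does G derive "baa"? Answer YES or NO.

Convert to CNF:
  S -> T0 B | T0 T1 | T1 A | b
  A -> T0 T0 | T0 T1 | T1 T0
  B -> A A | a
  T0 -> a
  T1 -> b

Fill CYK table bottom-up:
  T[0,0] 'b' = {S,T1}  orig:{S}
  T[1,1] 'a' = {B,T0}  orig:{B}
  T[2,2] 'a' = {B,T0}  orig:{B}
  T[0,1] 'ba' = {A}
  T[1,2] 'aa' = {A,S}
  T[0,2] 'baa' = {S}

S ∈ T[0,2] ⇒ YES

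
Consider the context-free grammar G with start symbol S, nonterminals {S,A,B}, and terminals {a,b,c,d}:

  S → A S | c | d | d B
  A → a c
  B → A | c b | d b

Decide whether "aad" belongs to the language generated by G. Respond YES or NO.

CNF form of G:
  S -> A S | T3 B | c | d
  A -> T0 T1
  B -> T0 T1 | T1 T2 | T3 T2
  T0 -> a
  T1 -> c
  T2 -> b
  T3 -> d

CYK fill:
  T[0,0] 'a' = {T0}  orig:{}
  T[1,1] 'a' = {T0}  orig:{}
  T[2,2] 'd' = {S,T3}  orig:{S}
  T[0,1] 'aa' = ∅
  T[1,2] 'ad' = ∅
  T[0,2] 'aad' = ∅

S ∉ T[0,2] ⇒ NO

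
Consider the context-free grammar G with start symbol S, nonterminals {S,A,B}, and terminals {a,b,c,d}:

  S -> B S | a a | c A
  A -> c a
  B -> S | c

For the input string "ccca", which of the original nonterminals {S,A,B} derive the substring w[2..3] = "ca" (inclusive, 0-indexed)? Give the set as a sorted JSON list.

Convert to CNF:
  S -> B S | T0 A | T1 T1
  A -> T0 T1
  B -> B S | T0 A | T1 T1 | c
  T0 -> c
  T1 -> a

Fill CYK table bottom-up — only the sub-triangle for w[2..3]:
  cell(2,2) c: {B,T0}  orig:{B}
  cell(3,3) a: {T1}  orig:{}
  cell(2,3) ca: {A}

Original NTs in T[2,3] deriving "ca": ["A"]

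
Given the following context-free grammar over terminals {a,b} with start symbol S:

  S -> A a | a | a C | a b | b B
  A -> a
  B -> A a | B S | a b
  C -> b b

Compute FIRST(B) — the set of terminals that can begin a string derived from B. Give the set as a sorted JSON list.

FIRST iteration:
round 1:
  A via A→a: +{a}
  B via B→A a: +{a}
  C via C→b b: +{b}
  S via S→A a: +{a}
  S via S→b B: +{b}
  FIRST(S)={a,b}  FIRST(A)={a}  FIRST(B)={a}  FIRST(C)={b}
round 2: (no change)
  FIRST(S)={a,b}  FIRST(A)={a}  FIRST(B)={a}  FIRST(C)={b}

FIRST(B) = ["a"]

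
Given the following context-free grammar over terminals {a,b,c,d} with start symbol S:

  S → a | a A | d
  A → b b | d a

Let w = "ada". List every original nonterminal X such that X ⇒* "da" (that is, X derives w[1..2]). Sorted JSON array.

Convert to CNF:
  S -> T2 A | a | d
  A -> T0 T0 | T1 T2
  T0 -> b
  T1 -> d
  T2 -> a

CYK fill (cells [i..j] with 1 ≤ i ≤ j ≤ 2 only):
  T[1,1] 'd' = {S,T1}  orig:{S}
  T[2,2] 'a' = {S,T2}  orig:{S}
  T[1,2] 'da' = {A}

Original NTs in T[1,2] deriving "da": ["A"]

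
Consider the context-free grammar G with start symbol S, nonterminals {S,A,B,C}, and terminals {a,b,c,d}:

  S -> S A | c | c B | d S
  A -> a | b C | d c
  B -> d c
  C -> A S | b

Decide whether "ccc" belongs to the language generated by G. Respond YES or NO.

CNF form of G:
  S -> S A | T1 S | T2 B | c
  A -> T0 C | T1 T2 | a
  B -> T1 T2
  C -> A S | b
  T0 -> b
  T1 -> d
  T2 -> c

Fill CYK table bottom-up:
  T[0,0] 'c' = {S,T2}  orig:{S}
  T[1,1] 'c' = {S,T2}  orig:{S}
  T[2,2] 'c' = {S,T2}  orig:{S}
  T[0,1] 'cc' = ∅
  T[1,2] 'cc' = ∅
  T[0,2] 'ccc' = ∅

S ∉ T[0,2] ⇒ NO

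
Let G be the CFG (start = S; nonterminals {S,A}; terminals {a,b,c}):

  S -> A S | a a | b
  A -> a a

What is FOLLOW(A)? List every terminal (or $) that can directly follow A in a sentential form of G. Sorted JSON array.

Compute FIRST by fixpoint:
pass 1:
  A via A→a a: +{a}
  S via S→A S: +{a}
  S via S→b: +{b}
  FIRST[S]={a,b}  FIRST[A]={a}
pass 2: (no change)
  FIRST[S]={a,b}  FIRST[A]={a}

FOLLOW iteration:
seed FOLLOW(S) with $
pass 1:
  S→A S: FOLLOW(A) ⊇ FIRST(S) = {a,b}; new: +{a,b}
  FOLLOW[S]={$}  FOLLOW[A]={a,b}
pass 2: (no change)
  FOLLOW[S]={$}  FOLLOW[A]={a,b}

FOLLOW(A) = ["a", "b"]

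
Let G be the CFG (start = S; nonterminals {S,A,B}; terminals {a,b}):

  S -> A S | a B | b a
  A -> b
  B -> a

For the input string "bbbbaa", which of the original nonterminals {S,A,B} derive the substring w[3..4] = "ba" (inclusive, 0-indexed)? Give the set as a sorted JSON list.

CNF form of G:
  S -> A S | T0 B | T1 T0
  A -> b
  B -> a
  T0 -> a
  T1 -> b

CYK table (by increasing span) — only the sub-triangle for w[3..4]:
  [3..3]={A,T1}  "b"  orig:{A}
  [4..4]={B,T0}  "a"  orig:{B}
  [3..4]={S}  "ba"

Original NTs in T[3,4] deriving "ba": ["S"]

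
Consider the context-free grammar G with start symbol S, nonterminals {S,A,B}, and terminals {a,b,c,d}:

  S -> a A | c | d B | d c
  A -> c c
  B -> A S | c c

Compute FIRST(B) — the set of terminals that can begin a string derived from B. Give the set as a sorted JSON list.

FIRST sets, iterate to fixpoint:
[1]
  A via A→c c: +{c}
  B via B→A S: +{c}
  S via S→a A: +{a}
  S via S→c: +{c}
  S via S→d B: +{d}
  FIRST[S]={a,c,d}  FIRST[A]={c}  FIRST[B]={c}
[2] (no change)
  FIRST[S]={a,c,d}  FIRST[A]={c}  FIRST[B]={c}

FIRST(B) = ["c"]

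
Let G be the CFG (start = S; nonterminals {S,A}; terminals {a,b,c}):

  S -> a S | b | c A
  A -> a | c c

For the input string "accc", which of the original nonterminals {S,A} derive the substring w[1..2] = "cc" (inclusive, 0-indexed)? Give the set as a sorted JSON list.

CNF form of G:
  S -> T0 A | T1 S | b
  A -> T0 T0 | a
  T0 -> c
  T1 -> a

CYK table (by increasing span) (cells [i..j] with 1 ≤ i ≤ j ≤ 2 only):
  [1..1]={T0}  "c"  orig:{}
  [2..2]={T0}  "c"  orig:{}
  [1..2]={A}  "cc"

Original NTs in T[1,2] deriving "cc": ["A"]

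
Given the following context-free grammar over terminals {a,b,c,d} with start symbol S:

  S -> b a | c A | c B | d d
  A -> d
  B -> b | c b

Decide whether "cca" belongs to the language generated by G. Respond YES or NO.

Convert to CNF:
  S -> T0 A | T0 B | T1 T2 | T3 T3
  A -> d
  B -> T0 T1 | b
  T0 -> c
  T1 -> b
  T2 -> a
  T3 -> d

CYK table (by increasing span):
  [0..0]={T0}  "c"  orig:{}
  [1..1]={T0}  "c"  orig:{}
  [2..2]={T2}  "a"  orig:{}
  [0..1]=∅  "cc"
  [1..2]=∅  "ca"
  [0..2]=∅  "cca"

S ∉ T[0,2] ⇒ NO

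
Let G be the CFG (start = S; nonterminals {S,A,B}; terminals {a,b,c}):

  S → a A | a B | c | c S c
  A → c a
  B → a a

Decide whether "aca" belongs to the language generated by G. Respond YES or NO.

CNF form of G:
  S -> T0 X2 | T1 A | T1 B | c
  A -> T0 T1
  B -> T1 T1
  T0 -> c
  T1 -> a
  X2 -> S T0

CYK table (by increasing span):
  [0..0]={T1}  "a"  orig:{}
  [1..1]={S,T0}  "c"  orig:{S}
  [2..2]={T1}  "a"  orig:{}
  [0..1]=∅  "ac"
  [1..2]={A}  "ca"
  [0..2]={S}  "aca"

S ∈ T[0,2] ⇒ YES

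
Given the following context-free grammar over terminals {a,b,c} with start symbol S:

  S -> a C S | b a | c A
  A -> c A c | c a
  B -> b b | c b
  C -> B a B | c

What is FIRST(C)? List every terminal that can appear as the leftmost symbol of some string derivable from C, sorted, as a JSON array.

FIRST iteration:
round 1:
  A via A→c A c: +{c}
  B via B→b b: +{b}
  B via B→c b: +{c}
  C via C→B a B: +{b,c}
  S via S→a C S: +{a}
  S via S→b a: +{b}
  S via S→c A: +{c}
  FIRST[S]={a,b,c}  FIRST[A]={c}  FIRST[B]={b,c}  FIRST[C]={b,c}
round 2: (no change)
  FIRST[S]={a,b,c}  FIRST[A]={c}  FIRST[B]={b,c}  FIRST[C]={b,c}

FIRST(C) = ["b", "c"]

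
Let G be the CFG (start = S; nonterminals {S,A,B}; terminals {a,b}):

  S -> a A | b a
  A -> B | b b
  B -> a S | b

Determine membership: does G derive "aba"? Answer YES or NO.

Convert to CNF:
  S -> T0 A | T1 T0
  A -> T0 S | T1 T1 | b
  B -> T0 S | b
  T0 -> a
  T1 -> b

CYK fill:
  T[0,0] 'a' = {T0}  orig:{}
  T[1,1] 'b' = {A,B,T1}  orig:{A,B}
  T[2,2] 'a' = {T0}  orig:{}
  T[0,1] 'ab' = {S}
  T[1,2] 'ba' = {S}
  T[0,2] 'aba' = {A,B}

S ∉ T[0,2] ⇒ NO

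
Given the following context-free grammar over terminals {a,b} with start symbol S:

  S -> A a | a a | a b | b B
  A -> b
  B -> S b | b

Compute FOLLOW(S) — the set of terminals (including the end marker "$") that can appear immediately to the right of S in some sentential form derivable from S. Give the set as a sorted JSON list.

FIRST iteration:
round 1:
  A via A→b: +{b}
  B via B→b: +{b}
  S via S→A a: +{b}
  S via S→a a: +{a}
  FIRST[S]={a,b}  FIRST[A]={b}  FIRST[B]={b}
round 2:
  B via B→S b: +{a}
  FIRST[S]={a,b}  FIRST[A]={b}  FIRST[B]={a,b}
round 3: (no change)
  FIRST[S]={a,b}  FIRST[A]={b}  FIRST[B]={a,b}

FOLLOW iteration:
FOLLOW(S) := {$}
iter 1:
  B→S b: FOLLOW(S) ⊇ FIRST(b) = {b}; new: +{b}
  S→A a: FOLLOW(A) ⊇ FIRST(a) = {a}; new: +{a}
  S→b B: FOLLOW(B) ⊇ FOLLOW(S) ⊇ {$,b}; new: +{$,b}
  S: {$,b}  A: {a}  B: {$,b}
iter 2: done
  S: {$,b}  A: {a}  B: {$,b}

FOLLOW(S) = ["$", "b"]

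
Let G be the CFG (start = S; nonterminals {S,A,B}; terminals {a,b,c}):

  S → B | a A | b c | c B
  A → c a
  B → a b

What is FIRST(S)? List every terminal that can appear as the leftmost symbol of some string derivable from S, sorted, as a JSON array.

Compute FIRST by fixpoint:
round 1:
  A via A→c a: +{c}
  B via B→a b: +{a}
  S via S→B: +{a}
  S via S→b c: +{b}
  S via S→c B: +{c}
  FIRST[S]={a,b,c}  FIRST[A]={c}  FIRST[B]={a}
round 2: — fixpoint
  FIRST[S]={a,b,c}  FIRST[A]={c}  FIRST[B]={a}

FIRST(S) = ["a", "b", "c"]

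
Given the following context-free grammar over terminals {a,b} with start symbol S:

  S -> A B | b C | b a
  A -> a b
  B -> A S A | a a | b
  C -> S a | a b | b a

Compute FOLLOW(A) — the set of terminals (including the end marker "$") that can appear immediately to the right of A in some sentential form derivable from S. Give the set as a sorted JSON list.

FIRST iteration:
iter 1:
  A via A→a b: +{a}
  B via B→A S A: +{a}
  B via B→b: +{b}
  C via C→a b: +{a}
  C via C→b a: +{b}
  S via S→A B: +{a}
  S via S→b C: +{b}
  FIRST(S)={a,b}  FIRST(A)={a}  FIRST(B)={a,b}  FIRST(C)={a,b}
iter 2: (no change)
  FIRST(S)={a,b}  FIRST(A)={a}  FIRST(B)={a,b}  FIRST(C)={a,b}

Compute FOLLOW by fixpoint:
initialize: $ ∈ FOLLOW(S)
[1]
  B→A S A: FOLLOW(A) ⊇ FIRST(S) = {a,b}; new: +{a,b}
  B→A S A: FOLLOW(S) ⊇ FIRST(A) = {a}; new: +{a}
  S→A B: FOLLOW(B) ⊇ FOLLOW(S) ⊇ {$,a}; new: +{$,a}
  S→b C: FOLLOW(C) ⊇ FOLLOW(S) ⊇ {$,a}; new: +{$,a}
  FOLLOW[S]={$,a}  FOLLOW[A]={a,b}  FOLLOW[B]={$,a}  FOLLOW[C]={$,a}
[2]
  B→A S A: FOLLOW(A) ⊇ FOLLOW(B) ⊇ {$,a}; new: +{$}
  FOLLOW[S]={$,a}  FOLLOW[A]={$,a,b}  FOLLOW[B]={$,a}  FOLLOW[C]={$,a}
[3] done
  FOLLOW[S]={$,a}  FOLLOW[A]={$,a,b}  FOLLOW[B]={$,a}  FOLLOW[C]={$,a}

FOLLOW(A) = ["$", "a", "b"]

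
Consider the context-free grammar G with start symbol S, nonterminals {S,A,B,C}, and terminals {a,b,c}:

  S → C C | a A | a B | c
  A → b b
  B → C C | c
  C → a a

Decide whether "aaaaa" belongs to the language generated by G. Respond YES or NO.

Convert to CNF:
  S -> C C | T1 A | T1 B | c
  A -> T0 T0
  B -> C C | c
  C -> T1 T1
  T0 -> b
  T1 -> a

Fill CYK table bottom-up:
  cell(0,0) a: {T1}  orig:{}
  cell(1,1) a: {T1}  orig:{}
  cell(2,2) a: {T1}  orig:{}
  cell(3,3) a: {T1}  orig:{}
  cell(4,4) a: {T1}  orig:{}
  cell(0,1) aa: {C}
  cell(1,2) aa: {C}
  cell(2,3) aa: {C}
  cell(3,4) aa: {C}
  cell(0,2) aaa: ∅
  cell(1,3) aaa: ∅
  cell(2,4) aaa: ∅
  cell(0,3) aaaa: {B,S}
  cell(1,4) aaaa: {B,S}
  cell(0,4) aaaaa: {S}

S ∈ T[0,4] ⇒ YES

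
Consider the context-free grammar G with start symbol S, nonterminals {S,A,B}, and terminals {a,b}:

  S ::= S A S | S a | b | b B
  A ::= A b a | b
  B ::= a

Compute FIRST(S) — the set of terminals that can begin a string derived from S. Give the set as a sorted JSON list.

Compute FIRST by fixpoint:
pass 1:
  A via A→b: +{b}
  B via B→a: +{a}
  S via S→b: +{b}
  S: {b}  A: {b}  B: {a}
pass 2: (stable)
  S: {b}  A: {b}  B: {a}

FIRST(S) = ["b"]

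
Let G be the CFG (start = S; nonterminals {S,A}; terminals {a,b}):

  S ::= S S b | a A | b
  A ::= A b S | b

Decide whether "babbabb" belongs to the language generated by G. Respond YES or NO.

Convert to CNF:
  S -> S X3 | T1 A | b
  A -> A X2 | b
  T0 -> b
  T1 -> a
  X2 -> T0 S
  X3 -> S T0

CYK table (by increasing span):
  cell(0,0) b: {A,S,T0}  orig:{A,S}
  cell(1,1) a: {T1}  orig:{}
  cell(2,2) b: {A,S,T0}  orig:{A,S}
  cell(3,3) b: {A,S,T0}  orig:{A,S}
  cell(4,4) a: {T1}  orig:{}
  cell(5,5) b: {A,S,T0}  orig:{A,S}
  cell(6,6) b: {A,S,T0}  orig:{A,S}
  cell(0,1) ba: ∅
  cell(1,2) ab: {S}
  cell(2,3) bb: {X2,X3}  orig:{}
  cell(3,4) ba: ∅
  cell(4,5) ab: {S}
  cell(5,6) bb: {X2,X3}  orig:{}
  cell(0,2) bab: {X2}  orig:{}
  cell(1,3) abb: {X3}  orig:{}
  cell(2,4) bba: ∅
  cell(3,5) bab: {X2}  orig:{}
  cell(4,6) abb: {X3}  orig:{}
  cell(0,3) babb: {S}
  cell(1,4) abba: ∅
  cell(2,5) bbab: {A}
  cell(3,6) babb: {S}
  cell(0,4) babba: ∅
  cell(1,5) abbab: {S}
  cell(2,6) bbabb: {X2}  orig:{}
  cell(0,5) babbab: {X2}  orig:{}
  cell(1,6) abbabb: {X3}  orig:{}
  cell(0,6) babbabb: {S}

S ∈ T[0,6] ⇒ YES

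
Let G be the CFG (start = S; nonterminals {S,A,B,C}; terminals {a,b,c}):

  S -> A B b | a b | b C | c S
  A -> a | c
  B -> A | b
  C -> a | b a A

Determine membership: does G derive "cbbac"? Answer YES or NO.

Convert to CNF:
  S -> A X4 | T0 C | T1 T0 | T2 S
  A -> a | c
  B -> a | b | c
  C -> T0 X3 | a
  T0 -> b
  T1 -> a
  T2 -> c
  X3 -> T1 A
  X4 -> B T0

CYK table (by increasing span):
  cell(0,0) c: {A,B,T2}  orig:{A,B}
  cell(1,1) b: {B,T0}  orig:{B}
  cell(2,2) b: {B,T0}  orig:{B}
  cell(3,3) a: {A,B,C,T1}  orig:{A,B,C}
  cell(4,4) c: {A,B,T2}  orig:{A,B}
  cell(0,1) cb: {X4}  orig:{}
  cell(1,2) bb: {X4}  orig:{}
  cell(2,3) ba: {S}
  cell(3,4) ac: {X3}  orig:{}
  cell(0,2) cbb: {S}
  cell(1,3) bba: ∅
  cell(2,4) bac: {C}
  cell(0,3) cbba: ∅
  cell(1,4) bbac: {S}
  cell(0,4) cbbac: {S}

S ∈ T[0,4] ⇒ YES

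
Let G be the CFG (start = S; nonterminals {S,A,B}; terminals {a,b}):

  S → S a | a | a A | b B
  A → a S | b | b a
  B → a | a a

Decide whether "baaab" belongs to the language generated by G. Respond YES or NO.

CNF form of G:
  S -> S T0 | T0 A | T1 B | a
  A -> T0 S | T1 T0 | b
  B -> T0 T0 | a
  T0 -> a
  T1 -> b

CYK table (by increasing span):
  cell(0,0) b: {A,T1}  orig:{A}
  cell(1,1) a: {B,S,T0}  orig:{B,S}
  cell(2,2) a: {B,S,T0}  orig:{B,S}
  cell(3,3) a: {B,S,T0}  orig:{B,S}
  cell(4,4) b: {A,T1}  orig:{A}
  cell(0,1) ba: {A,S}
  cell(1,2) aa: {A,B,S}
  cell(2,3) aa: {A,B,S}
  cell(3,4) ab: {S}
  cell(0,2) baa: {S}
  cell(1,3) aaa: {A,S}
  cell(2,4) aab: {A}
  cell(0,3) baaa: {S}
  cell(1,4) aaab: {S}
  cell(0,4) baaab: ∅

S ∉ T[0,4] ⇒ NO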